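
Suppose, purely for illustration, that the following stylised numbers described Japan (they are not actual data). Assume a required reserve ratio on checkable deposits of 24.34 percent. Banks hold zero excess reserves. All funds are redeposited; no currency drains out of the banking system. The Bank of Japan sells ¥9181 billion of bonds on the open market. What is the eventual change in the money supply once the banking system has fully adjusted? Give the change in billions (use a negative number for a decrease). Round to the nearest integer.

The simple money multiplier is m = 1/rr = 1/0.2434 ≈ 4.10846.
An open-market sale reduces the monetary base by 9181 billion, so ΔM = m × ΔMB = 4.10846 × (−9181) ≈ -37719.7713 billion.

-37720 billion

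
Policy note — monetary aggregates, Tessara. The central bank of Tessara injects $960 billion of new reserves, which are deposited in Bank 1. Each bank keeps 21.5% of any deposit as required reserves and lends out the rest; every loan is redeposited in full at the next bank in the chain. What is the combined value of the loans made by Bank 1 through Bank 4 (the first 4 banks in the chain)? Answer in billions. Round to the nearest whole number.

Bank i lends (1 − rr)^i of the original deposit: Bank 1 lends 960·0.7850 = 753.6000, Bank 2 lends 960·0.7850² = 591.5760, and so on.
Summing a geometric series: total = 960·[0.7850·(1 − 0.7850^4) / (1 − 0.7850)] ≈ 2174.1071 billion.

$2174 billion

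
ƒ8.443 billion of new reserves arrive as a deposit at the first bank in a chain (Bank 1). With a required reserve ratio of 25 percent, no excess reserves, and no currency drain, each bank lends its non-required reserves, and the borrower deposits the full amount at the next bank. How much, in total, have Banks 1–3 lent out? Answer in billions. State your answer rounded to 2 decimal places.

Bank i lends (1 − rr)^i of the original deposit: Bank 1 lends 8.443·0.7500 ≈ 6.3323, Bank 2 lends 8.443·0.7500² ≈ 4.7492, and so on.
Summing a geometric series: total = 8.443·[0.7500·(1 − 0.7500^3) / (1 − 0.7500)] ≈ 14.6433 billion.

ƒ14.64 billion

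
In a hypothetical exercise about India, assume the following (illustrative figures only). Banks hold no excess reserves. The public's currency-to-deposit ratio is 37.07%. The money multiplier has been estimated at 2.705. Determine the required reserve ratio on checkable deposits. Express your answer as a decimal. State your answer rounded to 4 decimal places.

0.1360

Using m = 2.705. Since m = (1 + c)/(c + rr + e), the denominator satisfies c + rr + e = (1 + c)/m = (1 + 0.3707) / 2.705 ≈ 0.506728.
With c = 0.3707 and e = 0, the required reserve ratio on checkable deposits is 0.506728 − 0.3707 − 0 = 0.136028.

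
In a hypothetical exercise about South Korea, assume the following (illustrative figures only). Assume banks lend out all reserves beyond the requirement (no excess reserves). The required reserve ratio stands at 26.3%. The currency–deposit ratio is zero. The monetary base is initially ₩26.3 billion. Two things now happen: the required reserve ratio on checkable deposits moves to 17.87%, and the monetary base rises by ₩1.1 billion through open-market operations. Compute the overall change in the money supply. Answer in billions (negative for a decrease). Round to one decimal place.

Before: m₁ = 1 / (0.263) ≈ 3.8023, MB₁ = 26.3, so M₁ = 3.8023 × 26.3 ≈ 100.0005 billion.
After: m₂ = 1 / (0.1787) ≈ 5.5960, MB₂ = 26.3 + 1.1 = 27.4, so M₂ = 5.5960 × 27.4 = 153.3304 billion.
ΔM = M₂ − M₁ = 153.3304 − 100.0005 = 53.3299 billion.

₩53.3 billion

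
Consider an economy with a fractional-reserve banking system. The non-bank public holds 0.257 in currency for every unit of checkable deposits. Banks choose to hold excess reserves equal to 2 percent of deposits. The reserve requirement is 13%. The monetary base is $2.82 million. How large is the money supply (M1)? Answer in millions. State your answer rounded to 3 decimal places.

The money multiplier is m = (1 + c) / (rr + e + c) = (1 + 0.257) / (0.13 + 0.02 + 0.257) ≈ 3.08845.
So M = m × MB = 3.08845 × 2.82 ≈ 8.7094 million.

$8.709 million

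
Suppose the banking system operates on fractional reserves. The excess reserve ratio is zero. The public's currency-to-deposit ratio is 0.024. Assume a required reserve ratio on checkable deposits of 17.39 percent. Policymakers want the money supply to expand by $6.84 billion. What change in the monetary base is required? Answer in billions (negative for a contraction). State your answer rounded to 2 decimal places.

$1.32 billion

The money multiplier is m = (1 + c) / (rr + c) = (1 + 0.024) / (0.1739 + 0.024) ≈ 5.1743.
ΔMB = ΔM / m = (+6.84) / 5.1743 ≈ 1.3219 billion.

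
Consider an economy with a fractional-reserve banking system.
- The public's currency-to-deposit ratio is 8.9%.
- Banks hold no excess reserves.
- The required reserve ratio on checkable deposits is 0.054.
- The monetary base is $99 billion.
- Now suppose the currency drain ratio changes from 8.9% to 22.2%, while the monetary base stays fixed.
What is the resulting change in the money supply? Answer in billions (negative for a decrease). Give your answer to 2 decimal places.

Initially m₁ = (1 + 0.089) / (0.054 + 0.089) ≈ 7.61538, so M₁ = 7.61538 × 99 ≈ 753.9226 billion.
After the change m₂ = (1 + 0.222) / (0.054 + 0.222) ≈ 4.42754, so M₂ = 4.42754 × 99 ≈ 438.3265 billion.
ΔM = M₂ − M₁ = 438.3265 − 753.9226 = -315.5961 billion.

-315.60 billion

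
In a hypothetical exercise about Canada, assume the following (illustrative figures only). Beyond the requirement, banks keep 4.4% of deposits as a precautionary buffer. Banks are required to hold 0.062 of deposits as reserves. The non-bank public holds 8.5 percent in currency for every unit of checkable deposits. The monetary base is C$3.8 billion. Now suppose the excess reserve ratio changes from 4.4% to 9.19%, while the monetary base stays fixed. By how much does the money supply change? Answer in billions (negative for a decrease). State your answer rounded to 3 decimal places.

Initially m₁ = (1 + 0.085) / (0.062 + 0.044 + 0.085) ≈ 5.68063, so M₁ = 5.68063 × 3.8 ≈ 21.5864 billion.
After the change m₂ = (1 + 0.085) / (0.062 + 0.0919 + 0.085) ≈ 4.54165, so M₂ = 4.54165 × 3.8 ≈ 17.2583 billion.
ΔM = M₂ − M₁ = 17.2583 − 21.5864 = -4.3281 billion.

-4.328 billion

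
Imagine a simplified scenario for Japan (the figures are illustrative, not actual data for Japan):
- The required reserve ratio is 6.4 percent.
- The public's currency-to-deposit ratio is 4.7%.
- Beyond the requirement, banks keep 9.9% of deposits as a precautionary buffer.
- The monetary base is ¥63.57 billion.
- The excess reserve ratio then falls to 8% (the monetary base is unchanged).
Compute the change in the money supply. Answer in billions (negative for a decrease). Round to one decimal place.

¥31.5 billion

Initially m₁ = (1 + 0.047) / (0.064 + 0.099 + 0.047) ≈ 4.9857, so M₁ = 4.9857 × 63.57 ≈ 316.9409 billion.
After the change m₂ = (1 + 0.047) / (0.064 + 0.08 + 0.047) ≈ 5.4817, so M₂ = 5.4817 × 63.57 ≈ 348.4717 billion.
ΔM = M₂ − M₁ = 348.4717 − 316.9409 = 31.5308 billion.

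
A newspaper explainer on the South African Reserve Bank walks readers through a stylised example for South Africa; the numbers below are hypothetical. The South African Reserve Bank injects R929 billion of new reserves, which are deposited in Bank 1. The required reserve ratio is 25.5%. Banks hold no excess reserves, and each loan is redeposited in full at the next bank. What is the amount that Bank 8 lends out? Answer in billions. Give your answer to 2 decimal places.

Each bank lends a fraction (1 − rr) = 0.7450 of the deposit it receives, so Bank 8 receives 929·0.7450^7 and lends 929·0.7450^8 ≈ 88.1588 billion.

R88.16 billion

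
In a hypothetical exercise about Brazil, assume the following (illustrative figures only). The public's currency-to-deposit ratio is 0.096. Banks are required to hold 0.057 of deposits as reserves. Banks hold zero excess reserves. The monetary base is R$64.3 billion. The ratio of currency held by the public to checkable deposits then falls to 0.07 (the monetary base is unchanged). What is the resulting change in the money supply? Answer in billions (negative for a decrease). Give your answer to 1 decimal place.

R$81.1 billion

Initially m₁ = (1 + 0.096) / (0.057 + 0.096) ≈ 7.1634, so M₁ = 7.1634 × 64.3 ≈ 460.6066 billion.
After the change m₂ = (1 + 0.07) / (0.057 + 0.07) ≈ 8.4252, so M₂ = 8.4252 × 64.3 ≈ 541.7404 billion.
ΔM = M₂ − M₁ = 541.7404 − 460.6066 = 81.1338 billion.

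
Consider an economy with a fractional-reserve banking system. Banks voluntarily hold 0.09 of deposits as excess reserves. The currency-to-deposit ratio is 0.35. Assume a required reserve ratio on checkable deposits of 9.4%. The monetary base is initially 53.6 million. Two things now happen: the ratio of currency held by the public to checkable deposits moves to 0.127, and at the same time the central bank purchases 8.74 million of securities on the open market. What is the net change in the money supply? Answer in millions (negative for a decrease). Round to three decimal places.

90.402 million

Before: m₁ = (1 + 0.35) / (0.094 + 0.09 + 0.35) ≈ 2.528090, MB₁ = 53.6, so M₁ = 2.528090 × 53.6 ≈ 135.5056 million.
After: m₂ = (1 + 0.127) / (0.094 + 0.09 + 0.127) ≈ 3.623794, MB₂ = 53.6 + 8.74 = 62.34, so M₂ = 3.623794 × 62.34 ≈ 225.9073 million.
ΔM = M₂ − M₁ = 225.9073 − 135.5056 = 90.4017 million.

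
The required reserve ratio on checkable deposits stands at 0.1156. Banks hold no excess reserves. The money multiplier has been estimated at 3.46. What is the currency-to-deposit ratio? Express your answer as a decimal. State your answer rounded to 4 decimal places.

0.2439

Using m = 3.46. From m = (1 + c)/(c + rr + e), rearranging gives 1 + c = m·(c + rr + e), so c·(1 − m) = m·(rr + e) − 1.
Hence c = [m·(rr + e) − 1]/(1 − m) = [3.46 × (0.1156 + 0) − 1] / (1 − 3.46) ≈ 0.243912.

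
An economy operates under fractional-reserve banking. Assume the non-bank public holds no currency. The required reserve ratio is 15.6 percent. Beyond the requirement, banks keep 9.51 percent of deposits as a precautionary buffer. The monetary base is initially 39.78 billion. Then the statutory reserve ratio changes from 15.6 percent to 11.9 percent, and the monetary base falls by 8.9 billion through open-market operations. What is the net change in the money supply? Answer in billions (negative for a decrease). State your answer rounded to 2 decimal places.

-14.19 billion

Before: m₁ = 1 / (0.156 + 0.0951) ≈ 3.98248, MB₁ = 39.78, so M₁ = 3.98248 × 39.78 ≈ 158.4231 billion.
After: m₂ = 1 / (0.119 + 0.0951) ≈ 4.67071, MB₂ = 39.78 − 8.9 = 30.88, so M₂ = 4.67071 × 30.88 ≈ 144.2315 billion.
ΔM = M₂ − M₁ = 144.2315 − 158.4231 = -14.1916 billion.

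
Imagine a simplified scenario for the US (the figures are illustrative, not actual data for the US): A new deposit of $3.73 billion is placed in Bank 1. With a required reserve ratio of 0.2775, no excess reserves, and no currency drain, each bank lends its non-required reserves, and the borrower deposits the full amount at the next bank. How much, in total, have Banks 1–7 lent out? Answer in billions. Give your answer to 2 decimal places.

Bank i lends (1 − rr)^i of the original deposit: Bank 1 lends 3.73·0.7225 ≈ 2.6949, Bank 2 lends 3.73·0.7225² ≈ 1.9471, and so on.
Summing a geometric series: total = 3.73·[0.7225·(1 − 0.7225^7) / (1 − 0.7225)] ≈ 8.7134 billion.

$8.71 billion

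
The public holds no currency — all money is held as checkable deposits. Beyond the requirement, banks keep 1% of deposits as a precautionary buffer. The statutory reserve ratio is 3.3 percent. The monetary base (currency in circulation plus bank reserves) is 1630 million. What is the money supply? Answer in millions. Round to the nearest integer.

The money multiplier is m = 1 / (rr + e) = 1 / (0.033 + 0.01) ≈ 23.25581.
So M = m × MB = 23.25581 × 1630 = 37906.9703 million.

37907 million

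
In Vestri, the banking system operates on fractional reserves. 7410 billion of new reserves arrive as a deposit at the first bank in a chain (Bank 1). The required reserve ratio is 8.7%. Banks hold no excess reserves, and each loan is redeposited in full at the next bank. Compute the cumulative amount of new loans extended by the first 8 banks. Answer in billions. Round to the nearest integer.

Bank i lends (1 − rr)^i of the original deposit: Bank 1 lends 7410·0.9130 = 6765.3300, Bank 2 lends 7410·0.9130² ≈ 6176.7463, and so on.
Summing a geometric series: total = 7410·[0.9130·(1 − 0.9130^8) / (1 − 0.9130)] ≈ 40218.8104 billion.

40219 billion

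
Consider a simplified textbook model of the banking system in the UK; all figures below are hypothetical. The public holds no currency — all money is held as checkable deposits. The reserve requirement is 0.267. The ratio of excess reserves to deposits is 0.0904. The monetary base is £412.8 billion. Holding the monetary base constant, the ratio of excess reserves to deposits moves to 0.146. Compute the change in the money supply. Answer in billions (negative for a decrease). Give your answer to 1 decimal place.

Initially m₁ = 1 / (0.267 + 0.0904) ≈ 2.79799, so M₁ = 2.79799 × 412.8 ≈ 1155.0103 billion.
After the change m₂ = 1 / (0.267 + 0.146) ≈ 2.42131, so M₂ = 2.42131 × 412.8 ≈ 999.5168 billion.
ΔM = M₂ − M₁ = 999.5168 − 1155.0103 = -155.4935 billion.

-155.5 billion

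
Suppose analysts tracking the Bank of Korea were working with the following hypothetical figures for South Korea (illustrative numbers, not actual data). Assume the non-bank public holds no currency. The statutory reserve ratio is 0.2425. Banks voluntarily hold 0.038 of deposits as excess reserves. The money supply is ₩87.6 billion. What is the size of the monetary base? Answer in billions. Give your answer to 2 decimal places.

The money multiplier is m = 1 / (rr + e) = 1 / (0.2425 + 0.038) ≈ 3.56506.
MB = M / m = 87.6 / 3.56506 ≈ 24.5718 billion.

₩24.57 billion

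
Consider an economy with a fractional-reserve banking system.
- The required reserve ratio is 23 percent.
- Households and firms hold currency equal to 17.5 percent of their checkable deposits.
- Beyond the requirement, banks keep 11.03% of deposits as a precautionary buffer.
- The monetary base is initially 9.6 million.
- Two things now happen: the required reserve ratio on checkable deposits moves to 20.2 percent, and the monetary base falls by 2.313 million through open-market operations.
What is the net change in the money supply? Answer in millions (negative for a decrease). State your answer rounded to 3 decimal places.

-4.319 million

Before: m₁ = (1 + 0.175) / (0.23 + 0.1103 + 0.175) ≈ 2.28023, MB₁ = 9.6, so M₁ = 2.28023 × 9.6 ≈ 21.8902 million.
After: m₂ = (1 + 0.175) / (0.202 + 0.1103 + 0.175) ≈ 2.41125, MB₂ = 9.6 − 2.313 = 7.287, so M₂ = 2.41125 × 7.287 ≈ 17.5708 million.
ΔM = M₂ − M₁ = 17.5708 − 21.8902 = -4.3194 million.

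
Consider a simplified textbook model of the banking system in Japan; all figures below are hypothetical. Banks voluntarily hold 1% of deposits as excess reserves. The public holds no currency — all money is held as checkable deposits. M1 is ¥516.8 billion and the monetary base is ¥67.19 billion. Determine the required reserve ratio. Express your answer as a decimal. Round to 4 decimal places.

Using m = M/MB = 516.8/67.19 ≈ 7.691621. Since m = (1 + c)/(c + rr + e), the denominator satisfies c + rr + e = (1 + c)/m = (1 + 0) / 7.691621 ≈ 0.130012.
With c = 0 and e = 0.01, the required reserve ratio is 0.130012 − 0 − 0.01 = 0.120012.

0.1200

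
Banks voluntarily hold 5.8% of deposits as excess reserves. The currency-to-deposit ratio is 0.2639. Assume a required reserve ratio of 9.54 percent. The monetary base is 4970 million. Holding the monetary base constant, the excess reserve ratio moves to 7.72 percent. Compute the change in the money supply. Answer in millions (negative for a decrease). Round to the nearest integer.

Initially m₁ = (1 + 0.2639) / (0.0954 + 0.058 + 0.2639) ≈ 3.02876, so M₁ = 3.02876 × 4970 = 15052.9372 million.
After the change m₂ = (1 + 0.2639) / (0.0954 + 0.0772 + 0.2639) ≈ 2.89553, so M₂ = 2.89553 × 4970 = 14390.7841 million.
ΔM = M₂ − M₁ = 14390.7841 − 15052.9372 = -662.1531 million.

-662 million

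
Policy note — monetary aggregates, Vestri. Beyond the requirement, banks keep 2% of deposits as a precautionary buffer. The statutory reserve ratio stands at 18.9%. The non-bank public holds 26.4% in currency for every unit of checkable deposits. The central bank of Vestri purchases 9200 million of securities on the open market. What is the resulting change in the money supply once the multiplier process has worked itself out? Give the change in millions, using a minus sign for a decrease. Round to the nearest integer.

The money multiplier is m = (1 + c) / (rr + e + c) = (1 + 0.264) / (0.189 + 0.02 + 0.264) ≈ 2.67230.
The purchase adds 9200 million of base, so ΔM = m × ΔMB = 2.67230 × (+9200) = 24585.16 million.

24585 million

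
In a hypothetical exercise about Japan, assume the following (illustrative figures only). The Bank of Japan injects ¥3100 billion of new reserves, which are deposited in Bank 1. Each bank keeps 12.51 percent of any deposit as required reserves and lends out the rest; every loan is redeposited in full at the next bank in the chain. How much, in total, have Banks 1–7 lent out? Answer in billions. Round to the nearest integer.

Bank i lends (1 − rr)^i of the original deposit: Bank 1 lends 3100·0.8749 = 2712.1900, Bank 2 lends 3100·0.8749² ≈ 2372.8950, and so on.
Summing a geometric series: total = 3100·[0.8749·(1 − 0.8749^7) / (1 − 0.8749)] ≈ 13173.2682 billion.

¥13173 billion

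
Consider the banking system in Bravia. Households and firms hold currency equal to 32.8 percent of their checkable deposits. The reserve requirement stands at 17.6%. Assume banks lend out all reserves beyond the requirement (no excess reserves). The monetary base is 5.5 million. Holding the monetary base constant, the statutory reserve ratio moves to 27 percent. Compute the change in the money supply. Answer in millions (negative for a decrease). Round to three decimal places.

-2.278 million

Initially m₁ = (1 + 0.328) / (0.176 + 0.328) ≈ 2.63492, so M₁ = 2.63492 × 5.5 ≈ 14.4921 million.
After the change m₂ = (1 + 0.328) / (0.27 + 0.328) ≈ 2.22074, so M₂ = 2.22074 × 5.5 ≈ 12.2141 million.
ΔM = M₂ − M₁ = 12.2141 − 14.4921 = -2.278 million.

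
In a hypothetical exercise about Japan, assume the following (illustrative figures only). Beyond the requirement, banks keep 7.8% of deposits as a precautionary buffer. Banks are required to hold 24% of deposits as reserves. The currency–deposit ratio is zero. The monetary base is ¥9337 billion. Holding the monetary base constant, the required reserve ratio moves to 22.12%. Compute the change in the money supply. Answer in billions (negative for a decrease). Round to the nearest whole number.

Initially m₁ = 1 / (0.24 + 0.078) ≈ 3.14465, so M₁ = 3.14465 × 9337 ≈ 29361.5971 billion.
After the change m₂ = 1 / (0.2212 + 0.078) ≈ 3.34225, so M₂ = 3.34225 × 9337 ≈ 31206.5883 billion.
ΔM = M₂ − M₁ = 31206.5883 − 29361.5971 = 1844.9912 billion.

¥1845 billion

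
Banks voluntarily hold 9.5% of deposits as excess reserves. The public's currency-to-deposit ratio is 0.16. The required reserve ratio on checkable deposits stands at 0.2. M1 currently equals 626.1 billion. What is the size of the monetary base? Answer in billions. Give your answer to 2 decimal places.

The money multiplier is m = (1 + c) / (rr + e + c) = (1 + 0.16) / (0.2 + 0.095 + 0.16) ≈ 2.549451.
MB = M / m = 626.1 / 2.549451 ≈ 245.5823 billion.

245.58 billion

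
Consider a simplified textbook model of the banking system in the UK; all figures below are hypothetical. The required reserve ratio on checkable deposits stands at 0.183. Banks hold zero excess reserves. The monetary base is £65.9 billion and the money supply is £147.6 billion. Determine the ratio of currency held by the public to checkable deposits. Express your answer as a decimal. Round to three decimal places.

Using m = M/MB = 147.6/65.9 ≈ 2.239757. From m = (1 + c)/(c + rr + e), rearranging gives 1 + c = m·(c + rr + e), so c·(1 − m) = m·(rr + e) − 1.
Hence c = [m·(rr + e) − 1]/(1 − m) = [2.239757 × (0.183 + 0) − 1] / (1 − 2.239757) ≈ 0.476000.

0.476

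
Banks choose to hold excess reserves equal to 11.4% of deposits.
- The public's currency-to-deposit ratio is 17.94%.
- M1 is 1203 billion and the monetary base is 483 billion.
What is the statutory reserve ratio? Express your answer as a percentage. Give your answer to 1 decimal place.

18.0%

Using m = M/MB = 1203/483 ≈ 2.490683. Since m = (1 + c)/(c + rr + e), the denominator satisfies c + rr + e = (1 + c)/m = (1 + 0.1794) / 2.490683 ≈ 0.473525.
With c = 0.1794 and e = 0.114, the statutory reserve ratio is 0.473525 − 0.1794 − 0.114 = 0.180125.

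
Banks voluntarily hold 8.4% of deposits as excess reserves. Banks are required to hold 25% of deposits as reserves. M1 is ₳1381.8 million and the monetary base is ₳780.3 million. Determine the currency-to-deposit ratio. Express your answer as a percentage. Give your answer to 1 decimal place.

Using m = M/MB = 1381.8/780.3 ≈ 1.770857. From m = (1 + c)/(c + rr + e), rearranging gives 1 + c = m·(c + rr + e), so c·(1 − m) = m·(rr + e) − 1.
Hence c = [m·(rr + e) − 1]/(1 − m) = [1.770857 × (0.25 + 0.084) − 1] / (1 − 1.770857) ≈ 0.529973.

53.0%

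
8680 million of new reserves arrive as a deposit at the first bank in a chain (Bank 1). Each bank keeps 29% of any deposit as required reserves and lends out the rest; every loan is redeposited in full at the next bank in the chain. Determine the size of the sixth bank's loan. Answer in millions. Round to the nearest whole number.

1112 million

Each bank lends a fraction (1 − rr) = 0.7100 of the deposit it receives, so Bank 6 receives 8680·0.7100^5 and lends 8680·0.7100^6 ≈ 1111.9105 million.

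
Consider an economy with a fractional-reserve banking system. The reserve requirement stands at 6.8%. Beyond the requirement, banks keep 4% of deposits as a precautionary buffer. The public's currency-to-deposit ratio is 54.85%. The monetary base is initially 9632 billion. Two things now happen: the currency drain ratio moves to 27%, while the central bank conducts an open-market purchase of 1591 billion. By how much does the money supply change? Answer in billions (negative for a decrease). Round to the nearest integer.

14988 billion

Before: m₁ = (1 + 0.5485) / (0.068 + 0.04 + 0.5485) ≈ 2.358720, MB₁ = 9632, so M₁ = 2.358720 × 9632 ≈ 22719.191 billion.
After: m₂ = (1 + 0.27) / (0.068 + 0.04 + 0.27) ≈ 3.359788, MB₂ = 9632 + 1591 = 11223, so M₂ = 3.359788 × 11223 ≈ 37706.9007 billion.
ΔM = M₂ − M₁ = 37706.9007 − 22719.191 = 14987.7097 billion.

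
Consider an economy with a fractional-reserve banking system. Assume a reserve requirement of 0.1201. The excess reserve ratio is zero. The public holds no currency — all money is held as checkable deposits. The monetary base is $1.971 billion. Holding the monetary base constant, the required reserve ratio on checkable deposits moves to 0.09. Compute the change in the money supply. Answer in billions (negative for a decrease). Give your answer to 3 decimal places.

Initially m₁ = 1 / (0.1201) ≈ 8.32639, so M₁ = 8.32639 × 1.971 ≈ 16.4113 billion.
After the change m₂ = 1 / (0.09) ≈ 11.11111, so M₂ = 11.11111 × 1.971 ≈ 21.9 billion.
ΔM = M₂ − M₁ = 21.9 − 16.4113 = 5.4887 billion.

$5.489 billion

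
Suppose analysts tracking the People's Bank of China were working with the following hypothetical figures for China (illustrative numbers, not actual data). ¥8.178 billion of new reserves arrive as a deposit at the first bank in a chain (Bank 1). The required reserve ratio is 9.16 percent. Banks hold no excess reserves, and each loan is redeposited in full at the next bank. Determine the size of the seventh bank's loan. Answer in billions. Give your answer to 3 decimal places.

Each bank lends a fraction (1 − rr) = 0.9084 of the deposit it receives, so Bank 7 receives 8.178·0.9084^6 and lends 8.178·0.9084^7 ≈ 4.1743 billion.

¥4.174 billion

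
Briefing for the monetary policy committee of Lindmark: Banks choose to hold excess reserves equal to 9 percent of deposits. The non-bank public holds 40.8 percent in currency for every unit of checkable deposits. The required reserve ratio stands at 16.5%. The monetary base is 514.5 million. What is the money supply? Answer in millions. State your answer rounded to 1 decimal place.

1092.6 million

The money multiplier is m = (1 + c) / (rr + e + c) = (1 + 0.408) / (0.165 + 0.09 + 0.408) ≈ 2.12368.
So M = m × MB = 2.12368 × 514.5 ≈ 1092.6334 million.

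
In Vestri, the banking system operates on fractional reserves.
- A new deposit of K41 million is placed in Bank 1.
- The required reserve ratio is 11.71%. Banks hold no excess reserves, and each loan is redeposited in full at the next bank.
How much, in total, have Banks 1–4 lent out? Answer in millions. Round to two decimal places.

K121.29 million

Bank i lends (1 − rr)^i of the original deposit: Bank 1 lends 41·0.8829 = 36.1989, Bank 2 lends 41·0.8829² ≈ 31.9600, and so on.
Summing a geometric series: total = 41·[0.8829·(1 − 0.8829^4) / (1 − 0.8829)] ≈ 121.2896 million.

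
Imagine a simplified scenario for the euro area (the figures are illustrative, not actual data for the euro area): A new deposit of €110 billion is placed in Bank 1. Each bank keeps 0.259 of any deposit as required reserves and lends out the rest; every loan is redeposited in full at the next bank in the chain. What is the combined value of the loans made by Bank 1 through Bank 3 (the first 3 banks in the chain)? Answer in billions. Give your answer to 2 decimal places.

€186.66 billion

Bank i lends (1 − rr)^i of the original deposit: Bank 1 lends 110·0.7410 = 81.5100, Bank 2 lends 110·0.7410² ≈ 60.3989, and so on.
Summing a geometric series: total = 110·[0.7410·(1 − 0.7410^3) / (1 − 0.7410)] ≈ 186.6645 billion.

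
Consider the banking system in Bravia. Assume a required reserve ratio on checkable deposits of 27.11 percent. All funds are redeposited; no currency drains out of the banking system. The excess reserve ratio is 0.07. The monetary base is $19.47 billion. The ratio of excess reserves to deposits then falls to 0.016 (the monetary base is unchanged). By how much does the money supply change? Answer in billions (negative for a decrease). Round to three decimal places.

Initially m₁ = 1 / (0.2711 + 0.07) ≈ 2.931692, so M₁ = 2.931692 × 19.47 ≈ 57.08 billion.
After the change m₂ = 1 / (0.2711 + 0.016) ≈ 3.483107, so M₂ = 3.483107 × 19.47 ≈ 67.8161 billion.
ΔM = M₂ − M₁ = 67.8161 − 57.08 = 10.7361 billion.

$10.736 billion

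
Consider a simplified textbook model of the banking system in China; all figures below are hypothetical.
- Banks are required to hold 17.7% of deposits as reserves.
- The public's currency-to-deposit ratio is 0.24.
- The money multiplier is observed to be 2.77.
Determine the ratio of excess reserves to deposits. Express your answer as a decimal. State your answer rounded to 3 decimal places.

Using m = 2.77. Since m = (1 + c)/(c + rr + e), the denominator satisfies c + rr + e = (1 + c)/m = (1 + 0.24) / 2.77 ≈ 0.447653.
With c = 0.24 and rr = 0.177, the ratio of excess reserves to deposits is 0.447653 − 0.24 − 0.177 = 0.030653.

0.031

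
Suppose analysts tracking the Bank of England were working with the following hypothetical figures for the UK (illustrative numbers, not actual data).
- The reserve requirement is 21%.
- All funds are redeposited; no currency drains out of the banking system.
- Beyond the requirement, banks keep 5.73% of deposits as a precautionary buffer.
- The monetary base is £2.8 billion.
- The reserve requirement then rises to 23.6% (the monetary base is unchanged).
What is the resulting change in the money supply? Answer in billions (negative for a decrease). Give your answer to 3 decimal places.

Initially m₁ = 1 / (0.21 + 0.0573) ≈ 3.74111, so M₁ = 3.74111 × 2.8 ≈ 10.4751 billion.
After the change m₂ = 1 / (0.236 + 0.0573) ≈ 3.40948, so M₂ = 3.40948 × 2.8 ≈ 9.5465 billion.
ΔM = M₂ − M₁ = 9.5465 − 10.4751 = -0.9286 billion.

-0.929 billion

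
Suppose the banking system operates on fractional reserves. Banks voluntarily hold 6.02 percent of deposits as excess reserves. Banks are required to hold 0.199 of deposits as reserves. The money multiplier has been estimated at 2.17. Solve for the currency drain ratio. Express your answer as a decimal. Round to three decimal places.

Using m = 2.17. From m = (1 + c)/(c + rr + e), rearranging gives 1 + c = m·(c + rr + e), so c·(1 − m) = m·(rr + e) − 1.
Hence c = [m·(rr + e) − 1]/(1 − m) = [2.17 × (0.199 + 0.0602) − 1] / (1 − 2.17) ≈ 0.373962.

0.374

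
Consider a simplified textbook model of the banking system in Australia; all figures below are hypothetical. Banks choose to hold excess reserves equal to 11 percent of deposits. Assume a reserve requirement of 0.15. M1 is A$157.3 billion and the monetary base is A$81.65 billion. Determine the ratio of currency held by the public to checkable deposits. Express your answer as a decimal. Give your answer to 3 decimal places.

Using m = M/MB = 157.3/81.65 ≈ 1.926516. From m = (1 + c)/(c + rr + e), rearranging gives 1 + c = m·(c + rr + e), so c·(1 − m) = m·(rr + e) − 1.
Hence c = [m·(rr + e) − 1]/(1 − m) = [1.926516 × (0.15 + 0.11) − 1] / (1 − 1.926516) ≈ 0.538691.

0.539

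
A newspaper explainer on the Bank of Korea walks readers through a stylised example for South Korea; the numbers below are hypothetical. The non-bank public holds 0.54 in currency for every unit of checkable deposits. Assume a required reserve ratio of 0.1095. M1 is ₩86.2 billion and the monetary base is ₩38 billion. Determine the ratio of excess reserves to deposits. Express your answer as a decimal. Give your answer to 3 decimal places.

Using m = M/MB = 86.2/38 ≈ 2.268421. Since m = (1 + c)/(c + rr + e), the denominator satisfies c + rr + e = (1 + c)/m = (1 + 0.54) / 2.268421 ≈ 0.678886.
With c = 0.54 and rr = 0.1095, the ratio of excess reserves to deposits is 0.678886 − 0.54 − 0.1095 = 0.029386.

0.029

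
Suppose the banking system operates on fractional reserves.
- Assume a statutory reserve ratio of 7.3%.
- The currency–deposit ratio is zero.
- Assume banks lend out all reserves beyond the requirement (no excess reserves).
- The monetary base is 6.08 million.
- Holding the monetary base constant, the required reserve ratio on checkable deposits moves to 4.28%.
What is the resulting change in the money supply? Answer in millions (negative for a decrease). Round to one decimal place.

Initially m₁ = 1 / (0.073) ≈ 13.6986, so M₁ = 13.6986 × 6.08 ≈ 83.2875 million.
After the change m₂ = 1 / (0.0428) ≈ 23.3645, so M₂ = 23.3645 × 6.08 ≈ 142.0562 million.
ΔM = M₂ − M₁ = 142.0562 − 83.2875 = 58.7687 million.

58.8 million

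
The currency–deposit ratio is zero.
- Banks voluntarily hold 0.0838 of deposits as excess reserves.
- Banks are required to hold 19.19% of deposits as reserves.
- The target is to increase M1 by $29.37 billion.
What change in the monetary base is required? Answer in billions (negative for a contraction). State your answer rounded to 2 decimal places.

The money multiplier is m = 1 / (rr + e) = 1 / (0.1919 + 0.0838) ≈ 3.62713.
ΔMB = ΔM / m = (+29.37) / 3.62713 ≈ 8.0973 billion.

$8.10 billion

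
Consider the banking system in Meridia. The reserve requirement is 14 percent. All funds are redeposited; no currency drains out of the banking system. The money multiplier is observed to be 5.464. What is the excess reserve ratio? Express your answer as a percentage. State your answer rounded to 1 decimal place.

Using m = 5.464. Since m = (1 + c)/(c + rr + e), the denominator satisfies c + rr + e = (1 + c)/m = (1 + 0) / 5.464 ≈ 0.183016.
With c = 0 and rr = 0.14, the excess reserve ratio is 0.183016 − 0 − 0.14 = 0.043016.

4.3%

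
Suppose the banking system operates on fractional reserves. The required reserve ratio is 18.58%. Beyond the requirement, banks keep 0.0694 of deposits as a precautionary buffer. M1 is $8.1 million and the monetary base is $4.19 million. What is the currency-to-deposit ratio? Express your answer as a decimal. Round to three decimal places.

Using m = M/MB = 8.1/4.19 ≈ 1.933174. From m = (1 + c)/(c + rr + e), rearranging gives 1 + c = m·(c + rr + e), so c·(1 − m) = m·(rr + e) − 1.
Hence c = [m·(rr + e) − 1]/(1 − m) = [1.933174 × (0.1858 + 0.0694) − 1] / (1 − 1.933174) ≈ 0.542936.

0.543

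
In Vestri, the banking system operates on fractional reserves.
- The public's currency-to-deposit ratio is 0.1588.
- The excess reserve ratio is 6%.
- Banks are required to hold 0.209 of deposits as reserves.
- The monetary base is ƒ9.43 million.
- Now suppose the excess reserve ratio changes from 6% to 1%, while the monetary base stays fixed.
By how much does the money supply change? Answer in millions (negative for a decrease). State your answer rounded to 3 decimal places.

Initially m₁ = (1 + 0.1588) / (0.209 + 0.06 + 0.1588) ≈ 2.70874, so M₁ = 2.70874 × 9.43 ≈ 25.5434 million.
After the change m₂ = (1 + 0.1588) / (0.209 + 0.01 + 0.1588) ≈ 3.06723, so M₂ = 3.06723 × 9.43 ≈ 28.924 million.
ΔM = M₂ − M₁ = 28.924 − 25.5434 = 3.3806 million.

ƒ3.381 million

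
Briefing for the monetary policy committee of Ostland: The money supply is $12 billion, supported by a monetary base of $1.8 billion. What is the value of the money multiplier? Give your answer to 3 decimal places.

The money multiplier is m = M / MB = 12 / 1.8 ≈ 6.66667.

6.667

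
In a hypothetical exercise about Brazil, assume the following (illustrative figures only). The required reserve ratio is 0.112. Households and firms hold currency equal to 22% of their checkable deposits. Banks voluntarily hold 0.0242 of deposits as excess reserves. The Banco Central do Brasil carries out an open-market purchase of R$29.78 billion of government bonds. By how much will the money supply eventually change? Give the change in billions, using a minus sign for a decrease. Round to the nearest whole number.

R$102 billion

The money multiplier is m = (1 + c) / (rr + e + c) = (1 + 0.22) / (0.112 + 0.0242 + 0.22) ≈ 3.4250.
The purchase adds 29.78 billion of base, so ΔM = m × ΔMB = 3.4250 × (+29.78) = 101.9965 billion.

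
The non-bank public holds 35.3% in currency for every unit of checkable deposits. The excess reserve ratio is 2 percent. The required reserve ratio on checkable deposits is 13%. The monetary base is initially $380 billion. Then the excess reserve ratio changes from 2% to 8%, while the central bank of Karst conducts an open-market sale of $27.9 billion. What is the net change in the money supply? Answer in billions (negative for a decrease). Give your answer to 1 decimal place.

Before: m₁ = (1 + 0.353) / (0.13 + 0.02 + 0.353) ≈ 2.68986, MB₁ = 380, so M₁ = 2.68986 × 380 = 1022.1468 billion.
After: m₂ = (1 + 0.353) / (0.13 + 0.08 + 0.353) ≈ 2.40320, MB₂ = 380 − 27.9 = 352.1, so M₂ = 2.40320 × 352.1 ≈ 846.1667 billion.
ΔM = M₂ − M₁ = 846.1667 − 1022.1468 = -175.9801 billion.

-176.0 billion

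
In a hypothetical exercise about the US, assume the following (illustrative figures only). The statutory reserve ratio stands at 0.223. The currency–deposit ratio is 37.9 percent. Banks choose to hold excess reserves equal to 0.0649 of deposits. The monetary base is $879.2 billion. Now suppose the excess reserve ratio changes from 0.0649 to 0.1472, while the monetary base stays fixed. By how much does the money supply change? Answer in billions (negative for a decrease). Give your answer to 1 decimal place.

-199.7 billion

Initially m₁ = (1 + 0.379) / (0.223 + 0.0649 + 0.379) ≈ 2.06778, so M₁ = 2.06778 × 879.2 ≈ 1817.9922 billion.
After the change m₂ = (1 + 0.379) / (0.223 + 0.1472 + 0.379) ≈ 1.84063, so M₂ = 1.84063 × 879.2 ≈ 1618.2819 billion.
ΔM = M₂ − M₁ = 1618.2819 − 1817.9922 = -199.7103 billion.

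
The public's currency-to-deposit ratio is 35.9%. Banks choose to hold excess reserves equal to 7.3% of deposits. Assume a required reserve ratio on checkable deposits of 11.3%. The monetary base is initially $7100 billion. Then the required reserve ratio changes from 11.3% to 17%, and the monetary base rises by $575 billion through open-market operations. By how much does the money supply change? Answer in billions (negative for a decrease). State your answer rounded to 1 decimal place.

-378.3 billion

Before: m₁ = (1 + 0.359) / (0.113 + 0.073 + 0.359) ≈ 2.493578, MB₁ = 7100, so M₁ = 2.493578 × 7100 = 17704.4038 billion.
After: m₂ = (1 + 0.359) / (0.17 + 0.073 + 0.359) ≈ 2.257475, MB₂ = 7100 + 575 = 7675, so M₂ = 2.257475 × 7675 ≈ 17326.1206 billion.
ΔM = M₂ − M₁ = 17326.1206 − 17704.4038 = -378.2832 billion.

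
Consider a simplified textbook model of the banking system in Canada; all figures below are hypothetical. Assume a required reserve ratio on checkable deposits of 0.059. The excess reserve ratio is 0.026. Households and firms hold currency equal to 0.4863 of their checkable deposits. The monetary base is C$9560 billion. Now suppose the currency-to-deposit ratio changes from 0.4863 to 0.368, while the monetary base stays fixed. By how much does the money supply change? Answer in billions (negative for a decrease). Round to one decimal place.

C$3998.5 billion

Initially m₁ = (1 + 0.4863) / (0.059 + 0.026 + 0.4863) ≈ 2.601610, so M₁ = 2.601610 × 9560 = 24871.3916 billion.
After the change m₂ = (1 + 0.368) / (0.059 + 0.026 + 0.368) ≈ 3.019868, so M₂ = 3.019868 × 9560 ≈ 28869.9381 billion.
ΔM = M₂ − M₁ = 28869.9381 − 24871.3916 = 3998.5465 billion.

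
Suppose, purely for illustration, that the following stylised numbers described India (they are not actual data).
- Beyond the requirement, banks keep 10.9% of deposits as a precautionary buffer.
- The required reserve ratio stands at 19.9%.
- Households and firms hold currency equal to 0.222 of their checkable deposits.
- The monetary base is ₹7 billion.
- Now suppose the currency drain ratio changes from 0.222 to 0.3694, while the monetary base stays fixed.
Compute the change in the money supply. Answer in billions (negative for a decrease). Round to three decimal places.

-1.989 billion

Initially m₁ = (1 + 0.222) / (0.199 + 0.109 + 0.222) ≈ 2.30566, so M₁ = 2.30566 × 7 ≈ 16.1396 billion.
After the change m₂ = (1 + 0.3694) / (0.199 + 0.109 + 0.3694) ≈ 2.02155, so M₂ = 2.02155 × 7 ≈ 14.1509 billion.
ΔM = M₂ − M₁ = 14.1509 − 16.1396 = -1.9887 billion.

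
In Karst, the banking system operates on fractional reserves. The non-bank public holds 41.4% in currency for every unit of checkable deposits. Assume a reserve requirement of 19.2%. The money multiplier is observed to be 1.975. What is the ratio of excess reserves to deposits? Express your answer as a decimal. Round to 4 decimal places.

0.1099

Using m = 1.975. Since m = (1 + c)/(c + rr + e), the denominator satisfies c + rr + e = (1 + c)/m = (1 + 0.414) / 1.975 ≈ 0.715949.
With c = 0.414 and rr = 0.192, the ratio of excess reserves to deposits is 0.715949 − 0.414 − 0.192 = 0.109949.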